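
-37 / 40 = -0.92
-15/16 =-0.94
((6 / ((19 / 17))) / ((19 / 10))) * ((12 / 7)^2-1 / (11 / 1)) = 1565700 / 194579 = 8.05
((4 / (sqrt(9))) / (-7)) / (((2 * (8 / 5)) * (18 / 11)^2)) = -0.02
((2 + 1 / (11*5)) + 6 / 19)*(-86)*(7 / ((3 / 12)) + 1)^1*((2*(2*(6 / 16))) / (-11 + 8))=3041433 / 1045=2910.46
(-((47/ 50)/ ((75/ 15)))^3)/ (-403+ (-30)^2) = -103823/ 7765625000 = -0.00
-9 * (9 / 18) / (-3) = 3 / 2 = 1.50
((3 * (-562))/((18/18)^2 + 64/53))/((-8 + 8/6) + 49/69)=685078/5343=128.22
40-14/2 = 33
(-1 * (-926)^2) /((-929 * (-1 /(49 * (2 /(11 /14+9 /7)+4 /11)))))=-17814921376 /296351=-60114.26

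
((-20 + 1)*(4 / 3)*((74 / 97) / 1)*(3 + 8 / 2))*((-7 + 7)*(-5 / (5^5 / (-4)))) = 0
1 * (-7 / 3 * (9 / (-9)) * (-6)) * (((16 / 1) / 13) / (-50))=112 / 325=0.34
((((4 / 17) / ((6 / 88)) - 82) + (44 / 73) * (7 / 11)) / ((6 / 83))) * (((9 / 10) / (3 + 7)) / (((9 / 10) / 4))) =-432.52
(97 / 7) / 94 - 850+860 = 10.15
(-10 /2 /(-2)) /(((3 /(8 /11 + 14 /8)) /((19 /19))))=545 /264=2.06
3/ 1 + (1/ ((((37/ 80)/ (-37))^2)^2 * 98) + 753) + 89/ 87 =1784987189/ 4263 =418716.21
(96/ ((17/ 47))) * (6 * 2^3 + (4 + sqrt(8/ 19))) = 9024 * sqrt(38)/ 323 + 234624/ 17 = 13973.63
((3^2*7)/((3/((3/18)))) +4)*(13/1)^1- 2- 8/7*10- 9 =1051/14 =75.07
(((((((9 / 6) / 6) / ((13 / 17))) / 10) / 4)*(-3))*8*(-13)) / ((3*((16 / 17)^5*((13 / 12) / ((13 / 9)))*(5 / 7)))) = 168962983 / 78643200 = 2.15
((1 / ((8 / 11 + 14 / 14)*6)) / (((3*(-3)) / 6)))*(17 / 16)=-0.07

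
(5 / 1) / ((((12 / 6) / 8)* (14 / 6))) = 60 / 7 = 8.57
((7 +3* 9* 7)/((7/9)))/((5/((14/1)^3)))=691488/5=138297.60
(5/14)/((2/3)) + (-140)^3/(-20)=3841615/28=137200.54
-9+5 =-4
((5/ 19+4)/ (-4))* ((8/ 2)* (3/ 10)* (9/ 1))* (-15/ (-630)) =-729/ 2660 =-0.27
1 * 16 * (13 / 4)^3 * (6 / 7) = 6591 / 14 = 470.79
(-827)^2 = 683929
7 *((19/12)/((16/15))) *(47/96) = 31255/6144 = 5.09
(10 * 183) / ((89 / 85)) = 155550 / 89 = 1747.75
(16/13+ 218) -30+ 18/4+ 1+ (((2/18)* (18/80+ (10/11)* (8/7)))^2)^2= 1494691975931007730813/7675669314593280000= 194.73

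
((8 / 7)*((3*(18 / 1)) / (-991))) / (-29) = 432 / 201173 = 0.00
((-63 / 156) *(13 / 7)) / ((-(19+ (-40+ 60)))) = 1 / 52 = 0.02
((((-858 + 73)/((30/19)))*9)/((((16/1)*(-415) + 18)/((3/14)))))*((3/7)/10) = 80541/12979120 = 0.01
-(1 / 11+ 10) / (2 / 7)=-777 / 22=-35.32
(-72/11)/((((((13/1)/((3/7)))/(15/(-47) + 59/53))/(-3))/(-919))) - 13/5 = -5922029063/12467455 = -475.00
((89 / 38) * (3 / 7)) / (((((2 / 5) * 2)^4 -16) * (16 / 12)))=-166875 / 3455872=-0.05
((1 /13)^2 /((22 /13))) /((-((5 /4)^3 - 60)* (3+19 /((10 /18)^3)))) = 400 /755749137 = 0.00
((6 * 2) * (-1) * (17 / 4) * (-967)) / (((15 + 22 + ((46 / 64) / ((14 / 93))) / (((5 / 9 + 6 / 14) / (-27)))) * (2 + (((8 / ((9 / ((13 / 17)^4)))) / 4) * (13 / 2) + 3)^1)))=-2372546970432 / 24842438939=-95.50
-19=-19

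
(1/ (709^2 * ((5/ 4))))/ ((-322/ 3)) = -6/ 404658205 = -0.00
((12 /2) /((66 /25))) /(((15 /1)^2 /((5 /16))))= 5 /1584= 0.00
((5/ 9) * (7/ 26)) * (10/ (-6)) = -175/ 702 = -0.25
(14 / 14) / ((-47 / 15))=-15 / 47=-0.32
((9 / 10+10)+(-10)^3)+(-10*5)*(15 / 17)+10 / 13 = -2281711 / 2210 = -1032.45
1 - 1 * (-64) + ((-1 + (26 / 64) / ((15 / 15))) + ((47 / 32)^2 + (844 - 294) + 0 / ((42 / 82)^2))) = 631361 / 1024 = 616.56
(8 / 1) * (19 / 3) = 152 / 3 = 50.67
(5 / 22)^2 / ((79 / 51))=1275 / 38236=0.03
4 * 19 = 76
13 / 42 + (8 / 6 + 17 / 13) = 537 / 182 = 2.95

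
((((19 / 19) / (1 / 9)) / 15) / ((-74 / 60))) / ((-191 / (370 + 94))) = 8352 / 7067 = 1.18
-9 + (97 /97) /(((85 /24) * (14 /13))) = -5199 /595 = -8.74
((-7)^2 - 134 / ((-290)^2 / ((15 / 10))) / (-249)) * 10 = 342034767 / 698030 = 490.00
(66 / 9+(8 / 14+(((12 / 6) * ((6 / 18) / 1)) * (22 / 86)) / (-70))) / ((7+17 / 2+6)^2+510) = 6796 / 836135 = 0.01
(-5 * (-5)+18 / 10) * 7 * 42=39396 / 5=7879.20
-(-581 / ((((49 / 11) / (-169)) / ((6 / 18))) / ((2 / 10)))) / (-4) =154297 / 420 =367.37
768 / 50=384 / 25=15.36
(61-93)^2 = 1024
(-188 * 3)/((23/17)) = -9588/23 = -416.87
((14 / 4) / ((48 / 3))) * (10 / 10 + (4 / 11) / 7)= 81 / 352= 0.23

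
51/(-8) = -51/8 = -6.38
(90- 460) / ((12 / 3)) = -185 / 2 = -92.50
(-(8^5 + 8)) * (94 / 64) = -192559 / 4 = -48139.75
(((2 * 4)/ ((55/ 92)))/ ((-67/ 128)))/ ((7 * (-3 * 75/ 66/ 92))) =17334272/ 175875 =98.56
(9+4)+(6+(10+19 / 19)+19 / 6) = 199 / 6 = 33.17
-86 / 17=-5.06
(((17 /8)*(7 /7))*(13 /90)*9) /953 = 221 /76240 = 0.00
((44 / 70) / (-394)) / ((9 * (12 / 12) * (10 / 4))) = -22 / 310275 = -0.00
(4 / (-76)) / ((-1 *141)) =1 / 2679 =0.00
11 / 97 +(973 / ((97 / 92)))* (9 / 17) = 805831 / 1649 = 488.68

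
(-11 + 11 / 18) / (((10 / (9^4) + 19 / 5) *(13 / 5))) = -3408075 / 3242434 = -1.05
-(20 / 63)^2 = -400 / 3969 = -0.10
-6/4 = -3/2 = -1.50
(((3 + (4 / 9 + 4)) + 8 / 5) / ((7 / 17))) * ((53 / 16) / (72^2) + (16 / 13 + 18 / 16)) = 17580134231 / 339655680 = 51.76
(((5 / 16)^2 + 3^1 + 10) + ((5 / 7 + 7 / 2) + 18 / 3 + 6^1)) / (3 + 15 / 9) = 157581 / 25088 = 6.28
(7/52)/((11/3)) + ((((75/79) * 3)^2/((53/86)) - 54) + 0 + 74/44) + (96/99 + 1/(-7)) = -38.29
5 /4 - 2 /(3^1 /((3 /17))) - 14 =-875 /68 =-12.87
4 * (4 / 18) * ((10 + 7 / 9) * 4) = 3104 / 81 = 38.32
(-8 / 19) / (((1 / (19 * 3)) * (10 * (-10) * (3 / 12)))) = 24 / 25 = 0.96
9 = 9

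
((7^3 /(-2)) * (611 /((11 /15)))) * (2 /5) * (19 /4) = -11945661 /44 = -271492.30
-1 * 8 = -8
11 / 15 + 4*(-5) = -289 / 15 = -19.27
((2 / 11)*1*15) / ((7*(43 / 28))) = 120 / 473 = 0.25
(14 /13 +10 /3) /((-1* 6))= -86 /117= -0.74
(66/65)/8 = 33/260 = 0.13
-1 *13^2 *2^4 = -2704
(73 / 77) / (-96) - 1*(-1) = 7319 / 7392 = 0.99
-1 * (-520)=520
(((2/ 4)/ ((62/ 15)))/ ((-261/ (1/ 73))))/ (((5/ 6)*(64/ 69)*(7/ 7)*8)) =-69/ 67202048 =-0.00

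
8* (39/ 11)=312/ 11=28.36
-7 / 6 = -1.17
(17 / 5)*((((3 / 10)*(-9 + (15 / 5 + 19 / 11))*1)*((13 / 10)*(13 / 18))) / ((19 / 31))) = -6.68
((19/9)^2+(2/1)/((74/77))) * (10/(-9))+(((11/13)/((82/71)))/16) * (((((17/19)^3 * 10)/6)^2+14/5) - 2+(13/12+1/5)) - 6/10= -3334681218453520061/432870551166418560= -7.70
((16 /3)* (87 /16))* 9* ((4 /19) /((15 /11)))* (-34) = -130152 /95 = -1370.02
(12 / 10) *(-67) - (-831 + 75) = 3378 / 5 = 675.60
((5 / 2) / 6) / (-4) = -5 / 48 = -0.10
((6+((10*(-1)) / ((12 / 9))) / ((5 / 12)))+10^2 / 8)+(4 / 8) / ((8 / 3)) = 0.69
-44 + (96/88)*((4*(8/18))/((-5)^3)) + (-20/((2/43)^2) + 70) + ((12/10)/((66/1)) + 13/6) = -6912623/750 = -9216.83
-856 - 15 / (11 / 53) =-10211 / 11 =-928.27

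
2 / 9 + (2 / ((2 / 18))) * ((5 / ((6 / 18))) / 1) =270.22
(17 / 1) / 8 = 17 / 8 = 2.12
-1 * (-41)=41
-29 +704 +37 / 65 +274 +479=92857 / 65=1428.57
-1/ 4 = -0.25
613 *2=1226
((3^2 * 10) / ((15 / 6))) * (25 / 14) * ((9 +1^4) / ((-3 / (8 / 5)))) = -2400 / 7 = -342.86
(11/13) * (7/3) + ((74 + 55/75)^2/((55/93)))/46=170432191/822250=207.28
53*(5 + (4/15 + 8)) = 10547/15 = 703.13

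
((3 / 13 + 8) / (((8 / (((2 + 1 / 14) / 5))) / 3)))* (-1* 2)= -9309 / 3640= -2.56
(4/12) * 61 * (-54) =-1098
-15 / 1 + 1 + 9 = -5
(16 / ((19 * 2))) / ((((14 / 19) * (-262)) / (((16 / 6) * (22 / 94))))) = -176 / 129297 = -0.00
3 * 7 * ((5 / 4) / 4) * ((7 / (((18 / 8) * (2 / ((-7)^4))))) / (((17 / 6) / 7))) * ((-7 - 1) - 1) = -37059435 / 68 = -544991.69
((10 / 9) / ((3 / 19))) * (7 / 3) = 1330 / 81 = 16.42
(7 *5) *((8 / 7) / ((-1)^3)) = -40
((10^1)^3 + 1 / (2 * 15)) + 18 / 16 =120139 / 120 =1001.16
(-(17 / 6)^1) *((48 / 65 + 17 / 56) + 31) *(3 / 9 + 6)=-37672459 / 65520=-574.98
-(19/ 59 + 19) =-1140/ 59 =-19.32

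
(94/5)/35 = 94/175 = 0.54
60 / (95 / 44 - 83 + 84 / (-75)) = -66000 / 90157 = -0.73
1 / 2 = 0.50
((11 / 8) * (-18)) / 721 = -99 / 2884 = -0.03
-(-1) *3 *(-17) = -51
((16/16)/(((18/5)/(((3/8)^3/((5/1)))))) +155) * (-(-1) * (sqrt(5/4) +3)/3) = 158723 * sqrt(5)/6144 +158723/1024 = 212.77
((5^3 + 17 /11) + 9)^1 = 1491 /11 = 135.55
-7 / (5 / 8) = -11.20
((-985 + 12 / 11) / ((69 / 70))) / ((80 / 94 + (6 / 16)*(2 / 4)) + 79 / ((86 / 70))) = -24498076960 / 1603663017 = -15.28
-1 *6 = -6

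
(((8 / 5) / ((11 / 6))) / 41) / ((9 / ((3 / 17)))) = 16 / 38335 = 0.00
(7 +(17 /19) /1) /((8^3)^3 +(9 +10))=50 /850045731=0.00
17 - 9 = 8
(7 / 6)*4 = 14 / 3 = 4.67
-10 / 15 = -2 / 3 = -0.67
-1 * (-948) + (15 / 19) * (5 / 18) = 108097 / 114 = 948.22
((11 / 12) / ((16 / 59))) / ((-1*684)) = -649 / 131328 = -0.00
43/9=4.78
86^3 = 636056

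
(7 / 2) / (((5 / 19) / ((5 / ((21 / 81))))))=513 / 2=256.50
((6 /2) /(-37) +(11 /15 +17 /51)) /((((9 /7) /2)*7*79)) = 0.00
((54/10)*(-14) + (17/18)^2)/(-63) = 121027/102060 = 1.19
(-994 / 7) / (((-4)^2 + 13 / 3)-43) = 213 / 34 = 6.26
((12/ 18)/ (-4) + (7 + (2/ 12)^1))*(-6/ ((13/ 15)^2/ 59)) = -557550/ 169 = -3299.11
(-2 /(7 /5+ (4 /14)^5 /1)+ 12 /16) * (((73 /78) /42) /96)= -0.00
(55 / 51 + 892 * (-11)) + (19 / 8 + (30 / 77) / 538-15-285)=-85426350511 / 8450904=-10108.55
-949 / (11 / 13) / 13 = -949 / 11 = -86.27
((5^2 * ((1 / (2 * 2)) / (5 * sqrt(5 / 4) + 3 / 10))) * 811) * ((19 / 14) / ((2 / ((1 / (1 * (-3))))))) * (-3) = -304125 / 9184 + 2534375 * sqrt(5) / 9184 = 583.94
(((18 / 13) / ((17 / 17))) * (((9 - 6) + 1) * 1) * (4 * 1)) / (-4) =-72 / 13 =-5.54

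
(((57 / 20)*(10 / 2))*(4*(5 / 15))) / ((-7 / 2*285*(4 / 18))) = -3 / 35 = -0.09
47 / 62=0.76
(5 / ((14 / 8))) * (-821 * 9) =-147780 / 7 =-21111.43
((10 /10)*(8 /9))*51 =136 /3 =45.33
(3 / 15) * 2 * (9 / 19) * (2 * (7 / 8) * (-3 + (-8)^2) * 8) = 161.81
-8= -8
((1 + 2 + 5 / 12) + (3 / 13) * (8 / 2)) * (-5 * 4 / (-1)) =3385 / 39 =86.79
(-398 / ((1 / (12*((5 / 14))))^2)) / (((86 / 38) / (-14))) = 13611600 / 301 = 45221.26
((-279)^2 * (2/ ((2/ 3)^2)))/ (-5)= -700569/ 10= -70056.90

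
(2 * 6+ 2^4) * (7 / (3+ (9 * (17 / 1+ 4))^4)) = 49 / 318997461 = 0.00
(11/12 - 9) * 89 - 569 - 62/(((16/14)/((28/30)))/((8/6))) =-244067/180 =-1355.93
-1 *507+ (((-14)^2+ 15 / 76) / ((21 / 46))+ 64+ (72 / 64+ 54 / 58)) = -1034753 / 92568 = -11.18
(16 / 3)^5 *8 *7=58720256 / 243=241647.14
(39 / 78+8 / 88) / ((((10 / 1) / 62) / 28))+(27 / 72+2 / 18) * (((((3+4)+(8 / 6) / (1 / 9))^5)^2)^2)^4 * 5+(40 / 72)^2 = 4852813805642898073345259000000000000000000000000000000000000000000000000000000000000000000000000000000.00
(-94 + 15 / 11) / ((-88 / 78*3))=13247 / 484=27.37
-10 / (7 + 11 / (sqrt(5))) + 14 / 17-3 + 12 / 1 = 55 * sqrt(5) / 62 + 7379 / 1054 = 8.98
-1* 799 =-799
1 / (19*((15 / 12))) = 4 / 95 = 0.04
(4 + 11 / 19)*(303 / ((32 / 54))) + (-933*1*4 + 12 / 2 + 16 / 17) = -7151405 / 5168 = -1383.79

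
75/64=1.17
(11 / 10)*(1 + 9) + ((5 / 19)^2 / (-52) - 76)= -1220205 / 18772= -65.00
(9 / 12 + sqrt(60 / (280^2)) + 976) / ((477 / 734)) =367*sqrt(15) / 33390 + 1433869 / 954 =1503.05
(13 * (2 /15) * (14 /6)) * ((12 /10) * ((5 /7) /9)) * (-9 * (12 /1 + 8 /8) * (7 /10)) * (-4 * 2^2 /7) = 5408 /75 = 72.11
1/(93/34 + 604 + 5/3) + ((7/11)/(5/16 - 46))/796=161478622/99301067063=0.00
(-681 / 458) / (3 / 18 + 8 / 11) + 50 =653077 / 13511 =48.34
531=531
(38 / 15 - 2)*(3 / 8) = 0.20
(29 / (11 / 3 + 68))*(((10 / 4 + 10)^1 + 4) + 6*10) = 13311 / 430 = 30.96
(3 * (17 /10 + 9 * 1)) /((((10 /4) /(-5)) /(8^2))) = -20544 /5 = -4108.80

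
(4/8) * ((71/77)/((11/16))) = 0.67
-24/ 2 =-12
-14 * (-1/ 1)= 14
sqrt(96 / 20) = 2 * sqrt(30) / 5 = 2.19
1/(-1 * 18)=-1/18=-0.06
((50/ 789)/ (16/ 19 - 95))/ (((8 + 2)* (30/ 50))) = -0.00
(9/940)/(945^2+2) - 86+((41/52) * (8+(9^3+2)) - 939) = -1206755199057/2728197485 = -442.33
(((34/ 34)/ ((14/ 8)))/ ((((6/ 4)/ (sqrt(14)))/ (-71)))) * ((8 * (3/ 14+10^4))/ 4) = -79521704 * sqrt(14)/ 147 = -2024101.84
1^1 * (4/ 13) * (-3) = -12/ 13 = -0.92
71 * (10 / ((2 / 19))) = 6745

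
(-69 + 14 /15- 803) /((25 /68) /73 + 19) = -64859624 /1415115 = -45.83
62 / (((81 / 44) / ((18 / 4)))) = 1364 / 9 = 151.56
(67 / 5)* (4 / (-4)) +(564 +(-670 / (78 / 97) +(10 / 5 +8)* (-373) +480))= -688858 / 195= -3532.61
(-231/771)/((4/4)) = -77/257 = -0.30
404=404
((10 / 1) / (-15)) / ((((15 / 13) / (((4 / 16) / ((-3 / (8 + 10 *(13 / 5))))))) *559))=17 / 5805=0.00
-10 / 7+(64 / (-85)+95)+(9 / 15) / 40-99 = -146763 / 23800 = -6.17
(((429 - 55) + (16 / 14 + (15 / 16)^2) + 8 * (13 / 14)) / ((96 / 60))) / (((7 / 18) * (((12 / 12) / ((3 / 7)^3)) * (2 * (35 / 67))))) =11187375183 / 240945152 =46.43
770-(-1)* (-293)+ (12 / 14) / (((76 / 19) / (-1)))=6675 / 14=476.79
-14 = -14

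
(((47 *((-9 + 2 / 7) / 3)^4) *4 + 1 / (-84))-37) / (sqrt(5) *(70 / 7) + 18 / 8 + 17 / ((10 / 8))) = -16457498773055 / 19352998791 + 10383279983000 *sqrt(5) / 19352998791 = 349.31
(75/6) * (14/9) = 175/9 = 19.44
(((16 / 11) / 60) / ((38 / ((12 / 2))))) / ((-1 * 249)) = -4 / 260205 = -0.00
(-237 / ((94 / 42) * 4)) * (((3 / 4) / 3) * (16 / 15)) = -1659 / 235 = -7.06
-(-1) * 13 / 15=13 / 15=0.87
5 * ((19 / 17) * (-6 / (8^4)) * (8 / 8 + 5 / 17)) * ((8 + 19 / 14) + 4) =-34485 / 243712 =-0.14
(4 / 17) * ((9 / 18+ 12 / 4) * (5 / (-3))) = -70 / 51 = -1.37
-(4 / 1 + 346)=-350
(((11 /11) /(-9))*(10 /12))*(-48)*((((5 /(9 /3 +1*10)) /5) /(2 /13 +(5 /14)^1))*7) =3920 /837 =4.68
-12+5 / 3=-31 / 3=-10.33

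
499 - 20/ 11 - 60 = 4809/ 11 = 437.18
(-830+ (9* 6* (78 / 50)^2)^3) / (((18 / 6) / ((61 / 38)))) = 16893121341332297 / 13916015625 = 1213933.77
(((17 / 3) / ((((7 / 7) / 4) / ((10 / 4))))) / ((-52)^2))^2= 7225 / 16451136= 0.00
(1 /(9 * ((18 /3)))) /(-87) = -1 /4698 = -0.00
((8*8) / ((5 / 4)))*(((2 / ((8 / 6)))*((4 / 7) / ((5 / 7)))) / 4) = 384 / 25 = 15.36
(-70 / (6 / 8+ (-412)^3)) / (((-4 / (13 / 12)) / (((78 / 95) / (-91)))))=0.00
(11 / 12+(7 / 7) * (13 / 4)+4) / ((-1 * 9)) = -49 / 54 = -0.91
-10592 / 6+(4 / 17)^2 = -1530496 / 867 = -1765.28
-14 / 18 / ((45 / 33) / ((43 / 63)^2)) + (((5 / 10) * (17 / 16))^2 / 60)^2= -1706016911899 / 6421059993600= -0.27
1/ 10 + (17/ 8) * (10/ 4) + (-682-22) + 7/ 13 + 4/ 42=-15243311/ 21840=-697.95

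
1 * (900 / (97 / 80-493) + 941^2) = 34837406983 / 39343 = 885479.17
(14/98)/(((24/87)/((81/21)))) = 783/392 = 2.00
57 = 57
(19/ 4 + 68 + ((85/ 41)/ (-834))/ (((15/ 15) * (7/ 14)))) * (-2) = -145.49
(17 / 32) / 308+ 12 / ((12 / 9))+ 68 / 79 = 7679167 / 778624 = 9.86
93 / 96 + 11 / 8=75 / 32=2.34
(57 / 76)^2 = 9 / 16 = 0.56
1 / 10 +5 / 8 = 29 / 40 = 0.72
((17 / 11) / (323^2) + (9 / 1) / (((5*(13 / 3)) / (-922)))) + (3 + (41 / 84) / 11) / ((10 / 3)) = -18776930171 / 49145096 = -382.07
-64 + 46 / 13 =-786 / 13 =-60.46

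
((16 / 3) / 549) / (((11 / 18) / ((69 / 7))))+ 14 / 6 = 35087 / 14091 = 2.49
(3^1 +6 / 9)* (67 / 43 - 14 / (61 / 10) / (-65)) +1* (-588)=-59552951 / 102297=-582.16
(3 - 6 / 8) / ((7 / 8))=18 / 7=2.57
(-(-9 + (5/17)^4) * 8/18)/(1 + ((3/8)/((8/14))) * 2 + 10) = 48068096/148082733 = 0.32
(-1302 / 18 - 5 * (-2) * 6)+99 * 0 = -37 / 3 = -12.33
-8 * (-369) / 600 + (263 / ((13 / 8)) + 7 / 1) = 173.77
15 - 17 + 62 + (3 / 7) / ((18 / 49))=367 / 6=61.17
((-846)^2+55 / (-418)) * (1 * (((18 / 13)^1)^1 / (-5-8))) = -244774827 / 3211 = -76230.09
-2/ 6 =-0.33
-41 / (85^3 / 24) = -984 / 614125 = -0.00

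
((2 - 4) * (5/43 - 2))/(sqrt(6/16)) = 108 * sqrt(6)/43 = 6.15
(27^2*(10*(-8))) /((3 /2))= -38880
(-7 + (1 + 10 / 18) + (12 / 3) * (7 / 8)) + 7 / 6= -7 / 9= -0.78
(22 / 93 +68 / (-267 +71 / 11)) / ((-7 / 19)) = 61864 / 932883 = 0.07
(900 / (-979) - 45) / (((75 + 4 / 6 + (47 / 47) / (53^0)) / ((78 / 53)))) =-0.88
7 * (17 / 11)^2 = 2023 / 121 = 16.72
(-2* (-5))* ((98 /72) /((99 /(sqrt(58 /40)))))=49* sqrt(145) /3564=0.17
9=9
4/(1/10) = 40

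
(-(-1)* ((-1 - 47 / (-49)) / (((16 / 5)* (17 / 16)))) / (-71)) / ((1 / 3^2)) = 90 / 59143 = 0.00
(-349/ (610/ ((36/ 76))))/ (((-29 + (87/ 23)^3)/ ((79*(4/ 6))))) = -1006369071/ 1771299700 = -0.57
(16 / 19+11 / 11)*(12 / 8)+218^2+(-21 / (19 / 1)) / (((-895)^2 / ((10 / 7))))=289332953473 / 6087790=47526.76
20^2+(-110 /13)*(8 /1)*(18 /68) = 84440 /221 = 382.08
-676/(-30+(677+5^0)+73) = -676/721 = -0.94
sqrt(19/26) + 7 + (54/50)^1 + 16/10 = sqrt(494)/26 + 242/25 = 10.53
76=76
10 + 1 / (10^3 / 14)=5007 / 500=10.01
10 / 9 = 1.11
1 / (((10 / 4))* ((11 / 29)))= 58 / 55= 1.05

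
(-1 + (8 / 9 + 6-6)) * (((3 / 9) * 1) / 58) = -1 / 1566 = -0.00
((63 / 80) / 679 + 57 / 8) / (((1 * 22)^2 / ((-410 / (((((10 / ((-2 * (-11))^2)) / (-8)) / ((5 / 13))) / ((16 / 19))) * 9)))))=6046024 / 71877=84.12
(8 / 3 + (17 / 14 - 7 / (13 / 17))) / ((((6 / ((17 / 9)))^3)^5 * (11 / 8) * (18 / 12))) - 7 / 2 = -3.50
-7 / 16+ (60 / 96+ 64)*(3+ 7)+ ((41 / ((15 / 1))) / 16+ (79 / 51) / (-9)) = 5928547 / 9180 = 645.81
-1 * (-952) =952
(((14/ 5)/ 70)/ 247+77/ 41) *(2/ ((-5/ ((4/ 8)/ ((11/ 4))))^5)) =-30433024/ 127419021640625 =-0.00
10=10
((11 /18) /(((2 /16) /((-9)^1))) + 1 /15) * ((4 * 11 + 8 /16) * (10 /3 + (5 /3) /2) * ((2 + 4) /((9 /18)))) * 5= -1466275 /3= -488758.33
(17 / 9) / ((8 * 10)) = 17 / 720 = 0.02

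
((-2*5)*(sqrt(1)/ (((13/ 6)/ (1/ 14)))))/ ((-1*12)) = 5/ 182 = 0.03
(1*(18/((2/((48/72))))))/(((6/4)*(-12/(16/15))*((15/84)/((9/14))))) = -32/25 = -1.28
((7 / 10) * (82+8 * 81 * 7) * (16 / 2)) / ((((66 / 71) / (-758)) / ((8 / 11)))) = -27835530688 / 1815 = -15336380.54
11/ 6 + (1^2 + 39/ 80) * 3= 1511/ 240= 6.30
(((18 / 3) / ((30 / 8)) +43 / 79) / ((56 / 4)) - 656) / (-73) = 518119 / 57670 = 8.98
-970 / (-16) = 485 / 8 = 60.62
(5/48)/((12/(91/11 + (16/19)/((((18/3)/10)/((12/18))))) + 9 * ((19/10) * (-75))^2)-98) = 86605/151864613772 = 0.00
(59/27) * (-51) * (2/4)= -1003/18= -55.72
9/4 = 2.25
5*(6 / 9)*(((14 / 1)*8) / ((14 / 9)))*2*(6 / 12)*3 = 720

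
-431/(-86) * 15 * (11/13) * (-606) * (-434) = 16729453.90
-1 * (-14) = 14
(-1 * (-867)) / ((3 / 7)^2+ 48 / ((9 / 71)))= 2.29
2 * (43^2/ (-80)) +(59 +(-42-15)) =-1769/ 40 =-44.22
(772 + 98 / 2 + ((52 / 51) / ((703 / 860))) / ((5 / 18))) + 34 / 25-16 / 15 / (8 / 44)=735868187 / 896325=820.98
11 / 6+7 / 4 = 43 / 12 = 3.58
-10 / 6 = -1.67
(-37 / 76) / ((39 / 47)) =-1739 / 2964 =-0.59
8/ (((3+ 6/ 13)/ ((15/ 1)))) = 104/ 3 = 34.67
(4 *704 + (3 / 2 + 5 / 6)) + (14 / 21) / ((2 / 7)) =8462 / 3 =2820.67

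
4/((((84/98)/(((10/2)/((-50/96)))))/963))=-215712/5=-43142.40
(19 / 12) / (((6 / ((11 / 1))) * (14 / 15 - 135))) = -1045 / 48264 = -0.02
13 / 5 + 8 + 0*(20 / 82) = 53 / 5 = 10.60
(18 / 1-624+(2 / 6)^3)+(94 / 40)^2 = -6484757 / 10800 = -600.44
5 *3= 15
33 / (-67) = -33 / 67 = -0.49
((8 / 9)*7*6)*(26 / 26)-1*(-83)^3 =1715473 / 3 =571824.33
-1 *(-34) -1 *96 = -62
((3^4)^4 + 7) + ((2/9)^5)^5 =30903159407918526204888796749704/717897987691852588770249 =43046728.00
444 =444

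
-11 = -11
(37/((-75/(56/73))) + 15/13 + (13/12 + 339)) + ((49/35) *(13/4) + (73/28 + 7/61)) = 42321161357/121566900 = 348.13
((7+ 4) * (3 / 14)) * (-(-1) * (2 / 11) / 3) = 1 / 7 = 0.14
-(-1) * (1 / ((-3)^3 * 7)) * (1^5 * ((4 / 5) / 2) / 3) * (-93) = 62 / 945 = 0.07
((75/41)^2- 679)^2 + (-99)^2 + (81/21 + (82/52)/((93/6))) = 3717200808597825/7971471781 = 466312.99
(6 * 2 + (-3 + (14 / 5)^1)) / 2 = 59 / 10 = 5.90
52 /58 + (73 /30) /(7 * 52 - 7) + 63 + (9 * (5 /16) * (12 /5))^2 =271992031 /2484720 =109.47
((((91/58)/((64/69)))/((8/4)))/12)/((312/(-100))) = -0.02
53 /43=1.23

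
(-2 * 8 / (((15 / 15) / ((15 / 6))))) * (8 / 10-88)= 3488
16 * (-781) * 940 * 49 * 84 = -48347523840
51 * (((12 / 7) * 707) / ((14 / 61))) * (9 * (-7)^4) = 5819816142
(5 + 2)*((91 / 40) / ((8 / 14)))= 4459 / 160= 27.87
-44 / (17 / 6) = -264 / 17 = -15.53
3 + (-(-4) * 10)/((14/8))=181/7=25.86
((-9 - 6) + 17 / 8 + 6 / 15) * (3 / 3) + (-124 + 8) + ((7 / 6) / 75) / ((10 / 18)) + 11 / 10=-127347 / 1000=-127.35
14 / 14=1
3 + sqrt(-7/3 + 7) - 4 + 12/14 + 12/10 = 37/35 + sqrt(42)/3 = 3.22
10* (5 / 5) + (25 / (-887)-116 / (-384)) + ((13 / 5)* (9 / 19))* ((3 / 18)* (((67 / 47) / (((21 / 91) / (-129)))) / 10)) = -11563809121 / 1901018400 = -6.08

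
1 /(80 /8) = 1 /10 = 0.10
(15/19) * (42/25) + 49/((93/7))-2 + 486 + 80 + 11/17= 85560316/150195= 569.66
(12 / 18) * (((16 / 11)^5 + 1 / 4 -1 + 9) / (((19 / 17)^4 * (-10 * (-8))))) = 41800005433 / 530231428320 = 0.08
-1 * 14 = -14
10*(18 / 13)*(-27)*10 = -48600 / 13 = -3738.46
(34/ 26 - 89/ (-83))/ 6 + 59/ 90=102181/ 97110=1.05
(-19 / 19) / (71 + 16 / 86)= -43 / 3061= -0.01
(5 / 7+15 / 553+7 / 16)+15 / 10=23703 / 8848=2.68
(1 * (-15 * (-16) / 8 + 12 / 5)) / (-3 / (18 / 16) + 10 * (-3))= -0.99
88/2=44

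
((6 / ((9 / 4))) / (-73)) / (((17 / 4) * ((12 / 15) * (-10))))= 4 / 3723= 0.00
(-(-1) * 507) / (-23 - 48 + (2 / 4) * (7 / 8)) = -7.19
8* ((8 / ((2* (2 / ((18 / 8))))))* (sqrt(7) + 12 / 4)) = 36* sqrt(7) + 108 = 203.25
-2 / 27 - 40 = -1082 / 27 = -40.07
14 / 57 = 0.25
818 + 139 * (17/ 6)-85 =6761/ 6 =1126.83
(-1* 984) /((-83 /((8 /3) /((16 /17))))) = 2788 /83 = 33.59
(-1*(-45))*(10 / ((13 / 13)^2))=450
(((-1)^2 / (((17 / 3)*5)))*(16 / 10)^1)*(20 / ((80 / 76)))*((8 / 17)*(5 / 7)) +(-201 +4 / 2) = -2009237 / 10115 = -198.64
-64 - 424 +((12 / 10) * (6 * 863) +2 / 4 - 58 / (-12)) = 85964 / 15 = 5730.93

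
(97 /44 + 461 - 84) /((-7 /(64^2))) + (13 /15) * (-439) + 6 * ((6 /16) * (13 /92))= -94473207217 /425040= -222268.98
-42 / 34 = -21 / 17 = -1.24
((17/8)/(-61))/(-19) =17/9272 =0.00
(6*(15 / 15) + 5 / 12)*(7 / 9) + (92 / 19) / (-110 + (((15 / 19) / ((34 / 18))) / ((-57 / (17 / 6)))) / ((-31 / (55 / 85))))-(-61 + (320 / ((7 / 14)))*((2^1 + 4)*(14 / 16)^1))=-14889947297111 / 4520250900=-3294.05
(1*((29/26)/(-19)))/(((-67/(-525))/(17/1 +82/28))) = -606825/66196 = -9.17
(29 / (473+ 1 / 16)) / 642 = 8 / 83781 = 0.00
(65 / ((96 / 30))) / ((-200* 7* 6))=-13 / 5376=-0.00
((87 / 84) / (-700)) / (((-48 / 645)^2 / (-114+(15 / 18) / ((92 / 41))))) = 3363269983 / 110788608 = 30.36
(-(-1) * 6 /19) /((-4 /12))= -18 /19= -0.95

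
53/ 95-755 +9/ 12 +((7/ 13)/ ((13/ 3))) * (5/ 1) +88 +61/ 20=-10628744/ 16055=-662.02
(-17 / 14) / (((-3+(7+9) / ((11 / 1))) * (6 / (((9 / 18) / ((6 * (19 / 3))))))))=11 / 6384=0.00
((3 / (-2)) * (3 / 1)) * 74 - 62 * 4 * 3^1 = -1077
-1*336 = -336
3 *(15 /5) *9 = 81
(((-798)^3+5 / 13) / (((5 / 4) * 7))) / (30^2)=-6606204691 / 102375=-64529.47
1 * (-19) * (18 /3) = -114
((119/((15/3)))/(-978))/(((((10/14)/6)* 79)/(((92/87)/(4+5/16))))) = -53312/84022425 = -0.00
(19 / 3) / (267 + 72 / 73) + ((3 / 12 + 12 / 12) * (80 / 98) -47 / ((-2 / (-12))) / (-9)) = 93109591 / 2875761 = 32.38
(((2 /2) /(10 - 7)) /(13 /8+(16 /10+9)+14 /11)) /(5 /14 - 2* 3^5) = -6160 /121137783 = -0.00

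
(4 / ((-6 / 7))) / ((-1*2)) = 7 / 3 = 2.33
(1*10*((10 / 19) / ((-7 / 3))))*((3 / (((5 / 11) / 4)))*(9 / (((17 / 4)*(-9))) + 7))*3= -2732400 / 2261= -1208.49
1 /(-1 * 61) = -1 /61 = -0.02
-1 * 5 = -5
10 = 10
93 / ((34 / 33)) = 3069 / 34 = 90.26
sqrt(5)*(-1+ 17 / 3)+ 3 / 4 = 3 / 4+ 14*sqrt(5) / 3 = 11.18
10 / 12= 5 / 6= 0.83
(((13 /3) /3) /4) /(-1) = -13 /36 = -0.36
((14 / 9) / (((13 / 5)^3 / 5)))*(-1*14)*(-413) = 50592500 / 19773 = 2558.67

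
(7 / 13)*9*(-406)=-25578 / 13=-1967.54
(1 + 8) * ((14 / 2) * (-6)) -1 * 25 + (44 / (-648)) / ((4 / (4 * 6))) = -10892 / 27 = -403.41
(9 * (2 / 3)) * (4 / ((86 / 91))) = 1092 / 43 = 25.40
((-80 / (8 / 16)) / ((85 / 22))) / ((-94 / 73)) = 25696 / 799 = 32.16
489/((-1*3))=-163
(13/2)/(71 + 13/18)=117/1291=0.09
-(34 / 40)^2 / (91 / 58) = -8381 / 18200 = -0.46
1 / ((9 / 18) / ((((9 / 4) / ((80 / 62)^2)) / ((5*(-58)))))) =-8649 / 928000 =-0.01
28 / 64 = 7 / 16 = 0.44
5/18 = 0.28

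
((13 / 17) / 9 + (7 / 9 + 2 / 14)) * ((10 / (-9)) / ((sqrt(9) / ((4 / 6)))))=-7180 / 28917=-0.25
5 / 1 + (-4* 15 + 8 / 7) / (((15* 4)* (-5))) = 5.20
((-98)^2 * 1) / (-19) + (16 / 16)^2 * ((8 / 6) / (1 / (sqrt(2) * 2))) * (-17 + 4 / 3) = -9604 / 19- 376 * sqrt(2) / 9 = -564.56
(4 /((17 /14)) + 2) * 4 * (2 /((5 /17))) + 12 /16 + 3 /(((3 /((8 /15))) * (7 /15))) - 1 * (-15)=4505 /28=160.89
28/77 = 4/11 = 0.36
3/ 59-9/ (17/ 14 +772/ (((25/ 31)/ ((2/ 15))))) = -758337/ 39911789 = -0.02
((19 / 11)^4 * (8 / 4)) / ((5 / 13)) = 3388346 / 73205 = 46.29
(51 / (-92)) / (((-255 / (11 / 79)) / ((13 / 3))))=143 / 109020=0.00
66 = 66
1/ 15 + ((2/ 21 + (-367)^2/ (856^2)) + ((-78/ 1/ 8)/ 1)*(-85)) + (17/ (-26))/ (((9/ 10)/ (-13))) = 193544998571/ 230811840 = 838.54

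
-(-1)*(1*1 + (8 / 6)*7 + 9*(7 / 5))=344 / 15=22.93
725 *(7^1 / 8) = 5075 / 8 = 634.38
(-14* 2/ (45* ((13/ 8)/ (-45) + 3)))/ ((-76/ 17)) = 952/ 20273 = 0.05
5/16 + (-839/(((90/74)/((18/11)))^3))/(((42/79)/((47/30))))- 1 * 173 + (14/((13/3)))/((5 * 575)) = -1553074552493173/250720470000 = -6194.45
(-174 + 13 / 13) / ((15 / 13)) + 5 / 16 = -35909 / 240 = -149.62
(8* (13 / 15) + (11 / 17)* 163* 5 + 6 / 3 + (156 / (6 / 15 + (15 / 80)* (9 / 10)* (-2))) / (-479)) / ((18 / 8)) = 259472828 / 1099305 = 236.03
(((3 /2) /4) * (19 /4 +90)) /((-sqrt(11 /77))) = -1137 * sqrt(7) /32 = -94.01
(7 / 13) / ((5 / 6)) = 42 / 65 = 0.65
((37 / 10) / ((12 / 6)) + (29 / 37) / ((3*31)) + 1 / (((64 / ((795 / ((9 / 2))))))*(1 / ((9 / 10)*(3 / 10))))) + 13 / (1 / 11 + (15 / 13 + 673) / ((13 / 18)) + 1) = 166916761823 / 63765859200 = 2.62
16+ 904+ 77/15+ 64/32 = 13907/15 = 927.13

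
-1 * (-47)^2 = -2209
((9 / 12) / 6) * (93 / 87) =0.13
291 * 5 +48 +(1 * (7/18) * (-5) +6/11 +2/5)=1486981/990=1502.00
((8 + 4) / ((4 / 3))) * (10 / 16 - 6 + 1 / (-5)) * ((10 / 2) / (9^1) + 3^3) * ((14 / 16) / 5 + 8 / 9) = -2647679 / 1800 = -1470.93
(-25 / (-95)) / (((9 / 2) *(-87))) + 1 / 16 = 14717 / 238032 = 0.06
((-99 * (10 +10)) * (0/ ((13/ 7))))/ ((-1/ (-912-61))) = 0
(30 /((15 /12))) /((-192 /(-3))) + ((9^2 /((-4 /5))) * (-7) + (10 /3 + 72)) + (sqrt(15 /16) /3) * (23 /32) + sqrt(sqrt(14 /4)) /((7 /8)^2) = 23 * sqrt(15) /384 + 32 * 2^(3 /4) * 7^(1 /4) /49 + 18827 /24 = 786.48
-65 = -65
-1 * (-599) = 599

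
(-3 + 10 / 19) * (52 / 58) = -1222 / 551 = -2.22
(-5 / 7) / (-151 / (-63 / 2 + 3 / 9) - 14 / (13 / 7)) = 12155 / 45836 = 0.27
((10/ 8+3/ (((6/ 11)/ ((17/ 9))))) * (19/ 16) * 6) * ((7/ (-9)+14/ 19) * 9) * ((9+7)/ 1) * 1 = -2933/ 6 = -488.83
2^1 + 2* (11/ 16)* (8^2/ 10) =54/ 5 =10.80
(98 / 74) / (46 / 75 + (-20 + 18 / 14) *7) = -525 / 51689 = -0.01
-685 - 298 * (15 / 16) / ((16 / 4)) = -24155 / 32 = -754.84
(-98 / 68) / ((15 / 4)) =-98 / 255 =-0.38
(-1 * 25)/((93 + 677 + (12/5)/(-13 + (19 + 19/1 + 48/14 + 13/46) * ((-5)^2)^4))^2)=-0.00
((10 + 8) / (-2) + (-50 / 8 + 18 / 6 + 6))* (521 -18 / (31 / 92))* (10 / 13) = -139375 / 62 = -2247.98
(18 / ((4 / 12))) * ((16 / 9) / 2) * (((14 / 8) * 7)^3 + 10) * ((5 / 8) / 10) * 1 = 354867 / 64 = 5544.80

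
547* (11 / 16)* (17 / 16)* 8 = 102289 / 32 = 3196.53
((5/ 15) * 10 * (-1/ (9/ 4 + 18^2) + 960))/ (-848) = -313199/ 82998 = -3.77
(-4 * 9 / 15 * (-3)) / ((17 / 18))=648 / 85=7.62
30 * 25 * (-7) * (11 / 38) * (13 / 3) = -125125 / 19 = -6585.53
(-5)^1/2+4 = 3/2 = 1.50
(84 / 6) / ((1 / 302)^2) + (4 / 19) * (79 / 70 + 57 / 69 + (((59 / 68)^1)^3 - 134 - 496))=1276723.92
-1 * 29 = -29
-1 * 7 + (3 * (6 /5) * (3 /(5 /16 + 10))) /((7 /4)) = -12323 /1925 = -6.40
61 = 61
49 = 49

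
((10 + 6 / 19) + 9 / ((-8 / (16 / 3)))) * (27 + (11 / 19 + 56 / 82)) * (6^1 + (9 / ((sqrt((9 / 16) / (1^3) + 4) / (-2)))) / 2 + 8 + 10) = 1056768 / 361 - 1585152 * sqrt(73) / 26353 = 2413.41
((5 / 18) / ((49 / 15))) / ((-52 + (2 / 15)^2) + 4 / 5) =-1875 / 1128568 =-0.00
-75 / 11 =-6.82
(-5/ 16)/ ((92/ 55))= -275/ 1472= -0.19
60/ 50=6/ 5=1.20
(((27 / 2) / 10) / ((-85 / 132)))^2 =793881 / 180625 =4.40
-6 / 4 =-3 / 2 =-1.50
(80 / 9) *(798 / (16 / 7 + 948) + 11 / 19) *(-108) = -43033440 / 31597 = -1361.95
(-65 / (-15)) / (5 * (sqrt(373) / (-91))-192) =-6889792 / 305261459+5915 * sqrt(373) / 915784377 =-0.02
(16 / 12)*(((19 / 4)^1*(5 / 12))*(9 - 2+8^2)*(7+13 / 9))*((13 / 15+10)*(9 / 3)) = 4177853 / 81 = 51578.43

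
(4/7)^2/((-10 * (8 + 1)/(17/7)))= -136/15435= -0.01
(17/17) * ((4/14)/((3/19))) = 38/21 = 1.81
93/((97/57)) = 5301/97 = 54.65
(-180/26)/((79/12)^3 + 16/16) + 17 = 109187987/6431971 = 16.98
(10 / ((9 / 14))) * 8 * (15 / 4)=1400 / 3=466.67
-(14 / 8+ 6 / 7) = -73 / 28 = -2.61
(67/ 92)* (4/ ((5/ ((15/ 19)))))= 0.46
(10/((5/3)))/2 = 3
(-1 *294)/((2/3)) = -441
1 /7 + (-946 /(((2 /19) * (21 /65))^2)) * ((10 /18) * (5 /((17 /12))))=-36071568037 /22491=-1603822.33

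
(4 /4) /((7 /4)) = 4 /7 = 0.57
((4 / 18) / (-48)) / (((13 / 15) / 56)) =-35 / 117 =-0.30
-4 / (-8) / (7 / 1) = 1 / 14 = 0.07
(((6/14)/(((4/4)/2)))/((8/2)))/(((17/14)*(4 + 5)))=1/51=0.02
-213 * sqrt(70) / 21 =-71 * sqrt(70) / 7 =-84.86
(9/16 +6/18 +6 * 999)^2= 82802940025/2304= 35938776.05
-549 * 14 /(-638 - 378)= 3843 /508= 7.56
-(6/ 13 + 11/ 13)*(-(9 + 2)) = 187/ 13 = 14.38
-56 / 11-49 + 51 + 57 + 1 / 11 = 54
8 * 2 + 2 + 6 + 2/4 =49/2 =24.50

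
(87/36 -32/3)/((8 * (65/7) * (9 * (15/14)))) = -539/46800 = -0.01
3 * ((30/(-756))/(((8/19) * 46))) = -95/15456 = -0.01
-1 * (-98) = 98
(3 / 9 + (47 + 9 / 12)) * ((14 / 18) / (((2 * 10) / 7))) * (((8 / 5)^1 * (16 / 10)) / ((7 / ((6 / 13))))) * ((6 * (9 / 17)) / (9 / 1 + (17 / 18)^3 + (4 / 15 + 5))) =1130661504 / 2434210025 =0.46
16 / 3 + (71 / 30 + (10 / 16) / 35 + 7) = 4121 / 280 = 14.72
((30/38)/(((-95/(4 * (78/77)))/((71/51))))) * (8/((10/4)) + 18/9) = -0.24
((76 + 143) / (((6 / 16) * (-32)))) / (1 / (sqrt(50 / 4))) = -365 * sqrt(2) / 8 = -64.52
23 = 23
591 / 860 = 0.69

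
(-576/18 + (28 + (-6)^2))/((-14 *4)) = -4/7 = -0.57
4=4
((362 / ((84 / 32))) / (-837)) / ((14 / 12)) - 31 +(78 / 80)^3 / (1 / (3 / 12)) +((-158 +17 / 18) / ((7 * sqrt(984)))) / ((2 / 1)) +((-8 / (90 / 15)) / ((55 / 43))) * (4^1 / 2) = -33.35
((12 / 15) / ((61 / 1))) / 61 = 4 / 18605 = 0.00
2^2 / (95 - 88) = 4 / 7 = 0.57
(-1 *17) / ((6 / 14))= -119 / 3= -39.67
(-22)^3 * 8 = -85184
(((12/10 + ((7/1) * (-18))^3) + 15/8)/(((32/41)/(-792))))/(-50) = -324780548103/8000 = -40597568.51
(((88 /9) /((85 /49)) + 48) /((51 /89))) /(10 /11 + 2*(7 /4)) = 80340656 /3784455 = 21.23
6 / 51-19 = -18.88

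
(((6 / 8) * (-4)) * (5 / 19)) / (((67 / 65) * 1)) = -975 / 1273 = -0.77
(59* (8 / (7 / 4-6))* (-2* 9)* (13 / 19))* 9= 3976128 / 323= 12309.99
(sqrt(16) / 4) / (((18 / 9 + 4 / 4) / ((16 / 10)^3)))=512 / 375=1.37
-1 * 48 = -48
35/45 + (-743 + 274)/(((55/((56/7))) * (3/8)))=-89663/495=-181.14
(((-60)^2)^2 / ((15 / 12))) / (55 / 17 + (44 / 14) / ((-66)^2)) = 244290816000 / 76247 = 3203940.04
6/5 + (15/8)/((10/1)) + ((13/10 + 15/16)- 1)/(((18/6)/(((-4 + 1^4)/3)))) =39/40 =0.98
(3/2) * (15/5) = 9/2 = 4.50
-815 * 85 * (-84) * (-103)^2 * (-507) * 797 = -24945749139320100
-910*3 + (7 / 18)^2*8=-221032 / 81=-2728.79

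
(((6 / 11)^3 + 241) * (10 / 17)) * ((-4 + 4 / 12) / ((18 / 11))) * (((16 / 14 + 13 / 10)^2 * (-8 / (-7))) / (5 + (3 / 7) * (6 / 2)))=-347628921 / 1007930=-344.89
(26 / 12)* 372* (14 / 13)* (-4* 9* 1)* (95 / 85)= -593712 / 17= -34924.24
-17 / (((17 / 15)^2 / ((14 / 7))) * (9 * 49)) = -50 / 833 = -0.06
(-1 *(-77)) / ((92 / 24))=462 / 23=20.09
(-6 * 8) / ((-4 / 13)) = 156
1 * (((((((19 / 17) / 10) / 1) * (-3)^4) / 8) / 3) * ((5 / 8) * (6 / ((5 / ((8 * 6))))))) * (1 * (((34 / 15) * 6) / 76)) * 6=729 / 50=14.58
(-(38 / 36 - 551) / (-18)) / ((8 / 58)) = -287071 / 1296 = -221.51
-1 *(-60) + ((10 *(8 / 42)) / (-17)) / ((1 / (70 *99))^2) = -91474980 / 17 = -5380881.18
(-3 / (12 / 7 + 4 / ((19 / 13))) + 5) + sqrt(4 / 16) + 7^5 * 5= 49751577 / 592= 84039.83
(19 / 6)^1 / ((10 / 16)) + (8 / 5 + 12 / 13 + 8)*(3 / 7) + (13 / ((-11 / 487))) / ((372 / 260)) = -182781773 / 465465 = -392.69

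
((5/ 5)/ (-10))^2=1/ 100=0.01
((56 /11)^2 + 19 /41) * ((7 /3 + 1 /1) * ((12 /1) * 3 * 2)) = 31410000 /4961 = 6331.38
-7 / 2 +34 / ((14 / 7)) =27 / 2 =13.50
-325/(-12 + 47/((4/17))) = -1300/751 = -1.73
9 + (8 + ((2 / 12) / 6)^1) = 613 / 36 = 17.03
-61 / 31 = -1.97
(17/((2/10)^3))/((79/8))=17000/79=215.19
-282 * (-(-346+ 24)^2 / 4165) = 7020.14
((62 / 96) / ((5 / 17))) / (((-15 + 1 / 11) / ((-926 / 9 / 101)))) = 0.15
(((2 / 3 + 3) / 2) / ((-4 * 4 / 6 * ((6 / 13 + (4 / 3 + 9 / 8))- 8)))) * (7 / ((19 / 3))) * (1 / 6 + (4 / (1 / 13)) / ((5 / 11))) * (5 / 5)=10321311 / 602300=17.14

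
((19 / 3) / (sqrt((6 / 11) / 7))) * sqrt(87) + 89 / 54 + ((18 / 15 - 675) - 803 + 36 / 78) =-5176163 / 3510 + 19 * sqrt(4466) / 6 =-1263.07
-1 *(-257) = 257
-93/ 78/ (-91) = 31/ 2366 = 0.01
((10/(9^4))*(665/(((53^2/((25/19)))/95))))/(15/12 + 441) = 3325000/32602402881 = 0.00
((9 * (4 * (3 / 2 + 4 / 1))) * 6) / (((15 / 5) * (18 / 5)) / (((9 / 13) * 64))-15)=-63360 / 787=-80.51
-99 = -99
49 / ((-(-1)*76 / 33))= 1617 / 76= 21.28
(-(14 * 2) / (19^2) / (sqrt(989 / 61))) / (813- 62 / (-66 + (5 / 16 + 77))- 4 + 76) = -5068 * sqrt(60329) / 56836517597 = -0.00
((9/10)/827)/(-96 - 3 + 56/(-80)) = -0.00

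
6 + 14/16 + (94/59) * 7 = 8509/472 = 18.03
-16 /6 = -8 /3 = -2.67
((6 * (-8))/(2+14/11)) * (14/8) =-77/3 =-25.67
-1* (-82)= 82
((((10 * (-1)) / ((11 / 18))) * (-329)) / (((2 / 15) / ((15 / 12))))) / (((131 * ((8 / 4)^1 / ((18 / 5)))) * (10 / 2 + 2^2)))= 222075 / 2882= 77.06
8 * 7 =56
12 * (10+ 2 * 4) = 216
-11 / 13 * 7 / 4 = -77 / 52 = -1.48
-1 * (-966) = 966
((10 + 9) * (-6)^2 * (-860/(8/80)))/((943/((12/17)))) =-70588800/16031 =-4403.27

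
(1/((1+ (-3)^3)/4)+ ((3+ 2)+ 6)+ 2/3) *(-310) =-139190/39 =-3568.97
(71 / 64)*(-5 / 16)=-355 / 1024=-0.35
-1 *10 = -10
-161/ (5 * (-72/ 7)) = 1127/ 360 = 3.13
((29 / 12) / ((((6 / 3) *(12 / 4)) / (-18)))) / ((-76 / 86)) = 1247 / 152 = 8.20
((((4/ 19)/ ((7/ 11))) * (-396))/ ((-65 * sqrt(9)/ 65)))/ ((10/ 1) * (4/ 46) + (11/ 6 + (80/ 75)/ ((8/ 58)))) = 4007520/ 957733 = 4.18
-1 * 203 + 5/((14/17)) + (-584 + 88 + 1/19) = -184305/266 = -692.88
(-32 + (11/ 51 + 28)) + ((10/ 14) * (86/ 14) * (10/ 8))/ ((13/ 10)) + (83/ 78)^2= 1.57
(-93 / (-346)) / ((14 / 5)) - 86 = -416119 / 4844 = -85.90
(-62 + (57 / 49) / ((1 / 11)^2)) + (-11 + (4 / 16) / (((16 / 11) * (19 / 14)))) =2022333 / 29792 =67.88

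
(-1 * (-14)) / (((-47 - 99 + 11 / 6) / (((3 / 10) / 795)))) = -42 / 1146125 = -0.00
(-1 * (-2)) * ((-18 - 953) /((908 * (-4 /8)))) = 4.28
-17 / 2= -8.50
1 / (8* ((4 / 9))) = 9 / 32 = 0.28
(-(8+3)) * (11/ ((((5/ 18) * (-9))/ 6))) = 1452/ 5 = 290.40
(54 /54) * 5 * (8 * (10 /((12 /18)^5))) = 6075 /2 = 3037.50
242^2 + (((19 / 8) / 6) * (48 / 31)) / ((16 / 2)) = 14523891 / 248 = 58564.08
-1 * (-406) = 406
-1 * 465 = -465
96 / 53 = 1.81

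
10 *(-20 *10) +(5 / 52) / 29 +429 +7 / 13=-2368251 / 1508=-1570.46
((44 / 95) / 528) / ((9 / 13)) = 13 / 10260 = 0.00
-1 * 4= -4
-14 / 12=-7 / 6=-1.17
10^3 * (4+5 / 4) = 5250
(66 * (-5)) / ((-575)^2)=-66 / 66125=-0.00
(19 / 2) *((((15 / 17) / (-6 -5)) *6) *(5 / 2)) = -4275 / 374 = -11.43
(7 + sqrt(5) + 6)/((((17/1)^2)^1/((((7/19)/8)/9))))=7 * sqrt(5)/395352 + 91/395352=0.00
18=18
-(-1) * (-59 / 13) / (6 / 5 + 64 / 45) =-45 / 26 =-1.73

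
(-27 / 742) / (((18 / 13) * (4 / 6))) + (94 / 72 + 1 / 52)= 446351 / 347256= 1.29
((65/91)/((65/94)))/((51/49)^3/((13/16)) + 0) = 789929/1061208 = 0.74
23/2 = 11.50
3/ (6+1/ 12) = 36/ 73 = 0.49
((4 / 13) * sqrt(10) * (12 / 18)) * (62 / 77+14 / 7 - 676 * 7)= -2913184 * sqrt(10) / 3003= -3067.70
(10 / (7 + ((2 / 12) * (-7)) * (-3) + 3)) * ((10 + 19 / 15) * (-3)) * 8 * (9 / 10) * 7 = -18928 / 15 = -1261.87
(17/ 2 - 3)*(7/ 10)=77/ 20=3.85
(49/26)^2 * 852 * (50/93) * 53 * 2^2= 1806992600/5239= 344911.74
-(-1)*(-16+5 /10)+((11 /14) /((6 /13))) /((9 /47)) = -4997 /756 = -6.61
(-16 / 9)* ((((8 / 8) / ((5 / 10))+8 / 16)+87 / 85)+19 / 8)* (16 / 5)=-42784 / 1275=-33.56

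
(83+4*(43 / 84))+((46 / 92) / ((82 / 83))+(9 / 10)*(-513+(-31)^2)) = 8416339 / 17220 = 488.75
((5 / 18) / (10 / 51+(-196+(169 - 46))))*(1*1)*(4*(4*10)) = -6800 / 11139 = -0.61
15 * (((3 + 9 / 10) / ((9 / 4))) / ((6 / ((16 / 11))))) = 208 / 33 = 6.30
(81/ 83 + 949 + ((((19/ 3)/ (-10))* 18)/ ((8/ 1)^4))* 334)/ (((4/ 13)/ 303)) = 3177250351977/ 3399680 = 934573.36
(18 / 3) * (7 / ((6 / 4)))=28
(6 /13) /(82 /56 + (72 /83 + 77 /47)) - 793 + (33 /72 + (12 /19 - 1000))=-1535342652385 /856874616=-1791.79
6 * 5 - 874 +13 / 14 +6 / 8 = -23585 / 28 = -842.32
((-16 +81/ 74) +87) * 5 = 26675/ 74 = 360.47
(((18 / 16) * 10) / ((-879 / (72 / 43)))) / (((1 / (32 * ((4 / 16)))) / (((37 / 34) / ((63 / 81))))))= -359640 / 1499281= -0.24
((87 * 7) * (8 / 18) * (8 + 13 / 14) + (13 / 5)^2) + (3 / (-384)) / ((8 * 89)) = 16564605877 / 6835200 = 2423.43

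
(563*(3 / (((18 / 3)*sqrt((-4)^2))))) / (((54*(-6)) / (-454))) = 127801 / 1296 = 98.61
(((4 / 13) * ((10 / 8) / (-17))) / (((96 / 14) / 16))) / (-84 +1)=35 / 55029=0.00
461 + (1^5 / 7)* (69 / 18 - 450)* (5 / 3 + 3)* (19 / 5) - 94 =-763.29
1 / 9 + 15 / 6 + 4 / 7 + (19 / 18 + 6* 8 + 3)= 1160 / 21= 55.24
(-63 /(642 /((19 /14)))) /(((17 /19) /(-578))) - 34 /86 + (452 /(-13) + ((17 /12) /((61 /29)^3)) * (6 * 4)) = 1480410648607 /27152829106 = 54.52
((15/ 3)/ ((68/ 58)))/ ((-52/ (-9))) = 1305/ 1768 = 0.74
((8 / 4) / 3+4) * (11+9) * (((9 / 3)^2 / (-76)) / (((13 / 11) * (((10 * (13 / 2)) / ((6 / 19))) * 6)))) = -462 / 61009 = -0.01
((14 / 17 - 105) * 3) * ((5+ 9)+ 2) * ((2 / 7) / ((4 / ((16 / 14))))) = -48576 / 119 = -408.20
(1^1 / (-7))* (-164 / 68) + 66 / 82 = 5608 / 4879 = 1.15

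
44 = 44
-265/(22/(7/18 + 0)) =-1855/396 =-4.68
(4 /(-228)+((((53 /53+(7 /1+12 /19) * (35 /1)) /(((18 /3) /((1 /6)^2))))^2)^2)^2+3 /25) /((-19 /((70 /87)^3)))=-0.16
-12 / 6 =-2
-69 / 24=-23 / 8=-2.88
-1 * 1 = -1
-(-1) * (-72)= -72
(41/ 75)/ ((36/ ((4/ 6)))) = 41/ 4050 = 0.01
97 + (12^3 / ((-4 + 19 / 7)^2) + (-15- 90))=3112 / 3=1037.33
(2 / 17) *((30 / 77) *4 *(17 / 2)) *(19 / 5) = 456 / 77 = 5.92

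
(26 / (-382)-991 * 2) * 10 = -3785750 / 191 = -19820.68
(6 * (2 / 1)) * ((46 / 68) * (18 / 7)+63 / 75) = 92088 / 2975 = 30.95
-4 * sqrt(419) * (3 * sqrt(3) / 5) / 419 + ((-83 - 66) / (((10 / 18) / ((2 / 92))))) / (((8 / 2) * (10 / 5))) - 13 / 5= -3.53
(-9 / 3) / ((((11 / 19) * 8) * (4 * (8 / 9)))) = -513 / 2816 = -0.18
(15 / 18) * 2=5 / 3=1.67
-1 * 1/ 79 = -1/ 79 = -0.01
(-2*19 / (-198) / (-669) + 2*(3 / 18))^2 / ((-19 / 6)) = -973110728 / 27781453953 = -0.04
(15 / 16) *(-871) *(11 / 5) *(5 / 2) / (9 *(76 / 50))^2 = -29940625 / 1247616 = -24.00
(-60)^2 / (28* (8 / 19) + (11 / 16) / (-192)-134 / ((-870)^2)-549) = -13253621760000 / 1977787479251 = -6.70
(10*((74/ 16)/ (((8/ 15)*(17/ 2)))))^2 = 7700625/ 73984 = 104.09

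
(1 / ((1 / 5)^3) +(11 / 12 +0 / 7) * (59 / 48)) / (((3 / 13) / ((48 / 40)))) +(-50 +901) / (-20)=613.31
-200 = -200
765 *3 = 2295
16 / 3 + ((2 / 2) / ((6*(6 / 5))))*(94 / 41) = 4171 / 738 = 5.65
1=1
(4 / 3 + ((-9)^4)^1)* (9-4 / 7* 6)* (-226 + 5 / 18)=-1039847653 / 126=-8252759.15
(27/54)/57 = 1/114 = 0.01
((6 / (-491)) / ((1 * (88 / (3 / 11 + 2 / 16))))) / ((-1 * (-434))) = -15 / 117871424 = -0.00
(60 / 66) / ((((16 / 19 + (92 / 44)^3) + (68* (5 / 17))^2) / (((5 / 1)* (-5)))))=-574750 / 10368069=-0.06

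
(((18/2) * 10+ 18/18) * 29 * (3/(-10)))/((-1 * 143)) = 609/110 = 5.54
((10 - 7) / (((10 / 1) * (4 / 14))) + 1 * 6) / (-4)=-141 / 80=-1.76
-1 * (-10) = 10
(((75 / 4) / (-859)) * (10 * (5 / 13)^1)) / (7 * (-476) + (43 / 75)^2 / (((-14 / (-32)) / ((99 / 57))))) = 467578125 / 18550443425384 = 0.00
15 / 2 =7.50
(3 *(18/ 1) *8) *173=74736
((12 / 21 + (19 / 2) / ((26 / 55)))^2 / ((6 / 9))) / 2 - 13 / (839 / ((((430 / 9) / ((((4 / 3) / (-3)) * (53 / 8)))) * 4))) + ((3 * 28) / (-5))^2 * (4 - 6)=-143234634611911 / 589169963200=-243.11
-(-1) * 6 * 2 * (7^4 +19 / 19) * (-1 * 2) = -57648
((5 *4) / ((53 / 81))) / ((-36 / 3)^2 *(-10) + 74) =-0.02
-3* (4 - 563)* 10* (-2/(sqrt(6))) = -5590* sqrt(6) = -13692.65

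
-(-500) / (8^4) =125 / 1024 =0.12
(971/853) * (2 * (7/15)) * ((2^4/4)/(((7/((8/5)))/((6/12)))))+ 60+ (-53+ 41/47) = 25131134/3006825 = 8.36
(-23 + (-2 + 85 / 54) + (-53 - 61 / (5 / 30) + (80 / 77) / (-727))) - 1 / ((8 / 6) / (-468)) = -276372643 / 3022866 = -91.43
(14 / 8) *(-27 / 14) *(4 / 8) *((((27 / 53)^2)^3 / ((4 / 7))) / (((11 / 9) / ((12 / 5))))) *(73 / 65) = -144321493141791 / 1267801456578800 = -0.11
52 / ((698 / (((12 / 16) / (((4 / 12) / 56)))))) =3276 / 349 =9.39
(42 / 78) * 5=35 / 13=2.69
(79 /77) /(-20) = -79 /1540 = -0.05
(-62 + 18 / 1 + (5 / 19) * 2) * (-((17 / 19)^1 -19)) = -284144 / 361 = -787.10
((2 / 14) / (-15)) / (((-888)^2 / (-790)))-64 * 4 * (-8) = 2048.00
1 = 1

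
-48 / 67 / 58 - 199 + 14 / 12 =-2306485 / 11658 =-197.85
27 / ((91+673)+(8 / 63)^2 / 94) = 0.04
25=25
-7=-7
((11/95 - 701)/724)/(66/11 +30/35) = -58261/412680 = -0.14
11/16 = 0.69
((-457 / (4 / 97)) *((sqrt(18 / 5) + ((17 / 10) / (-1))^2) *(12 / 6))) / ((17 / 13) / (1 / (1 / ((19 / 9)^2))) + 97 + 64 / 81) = -4869914653773 / 7456958000 - 50552747271 *sqrt(10) / 372847900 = -1081.83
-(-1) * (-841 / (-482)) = 1.74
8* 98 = 784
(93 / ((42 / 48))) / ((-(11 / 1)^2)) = -744 / 847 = -0.88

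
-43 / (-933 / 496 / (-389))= -8296592 / 933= -8892.38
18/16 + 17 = 145/8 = 18.12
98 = 98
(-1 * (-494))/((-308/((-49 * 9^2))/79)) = 11063871/22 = 502903.23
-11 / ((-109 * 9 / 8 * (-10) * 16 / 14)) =-77 / 9810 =-0.01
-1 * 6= -6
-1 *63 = -63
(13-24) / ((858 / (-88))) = 44 / 39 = 1.13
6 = 6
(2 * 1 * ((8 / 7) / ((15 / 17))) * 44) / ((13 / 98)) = 167552 / 195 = 859.24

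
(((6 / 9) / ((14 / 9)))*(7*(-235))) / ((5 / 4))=-564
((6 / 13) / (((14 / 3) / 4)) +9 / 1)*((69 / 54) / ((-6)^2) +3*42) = 7758745 / 6552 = 1184.18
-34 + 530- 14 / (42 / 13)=491.67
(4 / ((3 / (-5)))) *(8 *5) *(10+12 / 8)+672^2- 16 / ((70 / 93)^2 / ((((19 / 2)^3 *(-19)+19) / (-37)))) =118596793757 / 271950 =436097.79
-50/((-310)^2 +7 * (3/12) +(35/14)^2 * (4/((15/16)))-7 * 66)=-600/1147997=-0.00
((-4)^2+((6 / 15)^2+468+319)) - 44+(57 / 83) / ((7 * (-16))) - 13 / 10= 176125239 / 232400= 757.85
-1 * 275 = -275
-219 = -219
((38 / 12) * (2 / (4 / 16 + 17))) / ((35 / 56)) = 608 / 1035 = 0.59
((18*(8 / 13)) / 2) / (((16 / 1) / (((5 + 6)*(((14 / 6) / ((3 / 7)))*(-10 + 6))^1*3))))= -3234 / 13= -248.77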